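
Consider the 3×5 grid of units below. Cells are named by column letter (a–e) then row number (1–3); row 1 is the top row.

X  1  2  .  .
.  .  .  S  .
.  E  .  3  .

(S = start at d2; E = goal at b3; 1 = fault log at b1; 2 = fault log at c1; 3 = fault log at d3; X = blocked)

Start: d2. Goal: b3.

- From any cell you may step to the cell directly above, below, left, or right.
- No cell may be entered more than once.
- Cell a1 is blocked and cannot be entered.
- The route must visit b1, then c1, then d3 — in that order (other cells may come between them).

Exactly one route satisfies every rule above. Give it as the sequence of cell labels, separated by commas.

The waypoints must appear in the order b1, c1, d3, with no cell reused.
Route from d2: 2× left (reaching b2), up to b1, 3× right (reaching e1), 2× down (reaching e3), 3× left (reaching b3) — 11 moves in all.
Check: order respected (1 at step 3, 2 at step 4, 3 at step 9).

d2, c2, b2, b1, c1, d1, e1, e2, e3, d3, c3, b3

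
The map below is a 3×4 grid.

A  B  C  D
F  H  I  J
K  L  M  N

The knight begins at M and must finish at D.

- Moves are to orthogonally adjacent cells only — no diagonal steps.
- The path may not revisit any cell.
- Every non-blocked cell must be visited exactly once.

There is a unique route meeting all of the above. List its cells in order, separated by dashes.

Need to visit all 12 open cells exactly once, starting at M and ending at D.
Cell K has only two open neighbours (F and L), so the path must pass straight through it: one of those is the cell it's entered from and the other is where it exits.
Route from M: right 1 to N, up 1 to J, left 2 to H, down 1 to L, left 1 to K, up 2 to A, right 3 to D — 11 moves in all.
Check: all 12 open cells covered.

M - N - J - I - H - L - K - F - A - B - C - D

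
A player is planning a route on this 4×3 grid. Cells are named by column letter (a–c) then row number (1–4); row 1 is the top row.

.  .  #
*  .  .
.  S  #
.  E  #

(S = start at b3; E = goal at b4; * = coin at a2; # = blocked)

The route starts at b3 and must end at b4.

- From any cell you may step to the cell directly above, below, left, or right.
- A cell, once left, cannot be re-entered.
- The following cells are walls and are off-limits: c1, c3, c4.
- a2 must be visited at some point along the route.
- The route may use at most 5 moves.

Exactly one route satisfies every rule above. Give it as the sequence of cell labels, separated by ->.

b3 -> b2 -> a2 -> a3 -> a4 -> b4

The 5-move cap with required stops at a2 leaves no slack for detours.
Route from b3: up 1 to b2, left 1 to a2, down 2 to a4, right 1 to b4 — 5 moves in all.
Check: all required cells visited; 5 ≤ 5 moves.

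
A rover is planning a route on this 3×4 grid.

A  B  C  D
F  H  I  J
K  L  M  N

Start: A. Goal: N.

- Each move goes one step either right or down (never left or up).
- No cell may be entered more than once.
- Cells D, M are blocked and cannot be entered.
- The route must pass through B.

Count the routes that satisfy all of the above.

A right/down-only route from A to N makes exactly 2 down-moves and 3 right-moves in some order.
With no other constraints that would be C(5,2) = 10 routes.
Split at B and multiply the segment counts (each segment already excludes blocked cells): A→B: 1; B→N: 2; product = 2.
That gives 2 routes.

2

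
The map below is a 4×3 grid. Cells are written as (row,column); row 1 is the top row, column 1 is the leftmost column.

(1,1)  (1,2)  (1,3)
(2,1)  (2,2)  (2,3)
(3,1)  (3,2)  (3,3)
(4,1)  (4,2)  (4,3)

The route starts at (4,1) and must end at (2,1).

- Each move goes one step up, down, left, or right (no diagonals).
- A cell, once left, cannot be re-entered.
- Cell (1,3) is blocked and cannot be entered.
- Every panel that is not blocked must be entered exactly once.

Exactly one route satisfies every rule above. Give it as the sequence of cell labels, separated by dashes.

Need to visit all 11 open cells exactly once, starting at (4,1) and ending at (2,1).
Cell (2,3) has only two open neighbours ((3,3) and (2,2)), so the path must pass straight through it: one of those is the cell it's entered from and the other is where it exits.
Route from (4,1): up 1 to (3,1), right 1 to (3,2), down 1 to (4,2), right 1 to (4,3), up 2 to (2,3), left 1 to (2,2), up 1 to (1,2), left 1 to (1,1), down 1 to (2,1) — 10 moves in all.
Check: all 11 open cells covered.

(4,1) - (3,1) - (3,2) - (4,2) - (4,3) - (3,3) - (2,3) - (2,2) - (1,2) - (1,1) - (2,1)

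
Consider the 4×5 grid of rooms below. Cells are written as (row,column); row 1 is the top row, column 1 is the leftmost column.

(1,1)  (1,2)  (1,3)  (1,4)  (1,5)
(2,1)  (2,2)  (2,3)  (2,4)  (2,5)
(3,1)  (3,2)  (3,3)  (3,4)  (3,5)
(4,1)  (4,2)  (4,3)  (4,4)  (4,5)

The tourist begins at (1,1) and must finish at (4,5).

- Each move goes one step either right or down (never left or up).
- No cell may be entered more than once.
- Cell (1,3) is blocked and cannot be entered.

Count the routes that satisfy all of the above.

A right/down-only route from (1,1) to (4,5) makes exactly 3 down-moves and 4 right-moves in some order.
With no other constraints that would be C(7,3) = 35 routes.
Subtract routes through each blocked cell (inclusion–exclusion for overlaps): − through (1,3): 10 → 25.
That gives 25 routes.

25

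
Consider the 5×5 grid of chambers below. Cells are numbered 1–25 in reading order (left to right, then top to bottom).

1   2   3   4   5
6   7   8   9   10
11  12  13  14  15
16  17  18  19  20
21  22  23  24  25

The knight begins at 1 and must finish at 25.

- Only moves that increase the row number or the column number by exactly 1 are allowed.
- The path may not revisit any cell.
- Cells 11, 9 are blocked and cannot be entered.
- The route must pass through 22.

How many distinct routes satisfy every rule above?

2

A right/down-only route from 1 to 25 makes exactly 4 down-moves and 4 right-moves in some order.
With no other constraints that would be C(8,4) = 70 routes.
Split at 22 and multiply the segment counts (each segment already excludes blocked cells): 1→22: 2; 22→25: 1; product = 2.
That gives 2 routes.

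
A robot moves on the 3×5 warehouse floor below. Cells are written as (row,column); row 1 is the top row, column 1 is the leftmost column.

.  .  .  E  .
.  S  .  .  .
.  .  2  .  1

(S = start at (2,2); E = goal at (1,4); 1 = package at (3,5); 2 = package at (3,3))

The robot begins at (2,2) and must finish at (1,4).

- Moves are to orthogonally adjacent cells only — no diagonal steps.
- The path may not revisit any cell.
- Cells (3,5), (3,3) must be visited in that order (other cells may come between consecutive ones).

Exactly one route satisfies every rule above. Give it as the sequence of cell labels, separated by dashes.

The waypoints must appear in the order (3,5), (3,3), with no cell reused.
Route from (2,2): right 3 to (2,5), down 1 to (3,5), left 4 to (3,1), up 2 to (1,1), right 3 to (1,4) — 13 moves in all.
Check: order respected (1 at step 4, 2 at step 6).

(2,2) - (2,3) - (2,4) - (2,5) - (3,5) - (3,4) - (3,3) - (3,2) - (3,1) - (2,1) - (1,1) - (1,2) - (1,3) - (1,4)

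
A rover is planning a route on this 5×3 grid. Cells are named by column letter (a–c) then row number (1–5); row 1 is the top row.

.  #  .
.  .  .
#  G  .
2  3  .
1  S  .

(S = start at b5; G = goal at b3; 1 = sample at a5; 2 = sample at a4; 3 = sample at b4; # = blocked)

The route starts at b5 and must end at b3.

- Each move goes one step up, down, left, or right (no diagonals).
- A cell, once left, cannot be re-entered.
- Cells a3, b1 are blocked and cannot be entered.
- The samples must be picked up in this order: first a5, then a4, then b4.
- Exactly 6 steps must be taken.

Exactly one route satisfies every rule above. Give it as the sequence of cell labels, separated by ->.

b5 -> a5 -> a4 -> b4 -> c4 -> c3 -> b3

The waypoints must appear in the order a5, a4, b4, with no cell reused.
Route from b5: left 1 to a5, up 1 to a4, right 2 to c4, up 1 to c3, left 1 to b3 — 6 moves in all.
Check: order respected (1 at step 1, 2 at step 2, 3 at step 3); 6 moves as required.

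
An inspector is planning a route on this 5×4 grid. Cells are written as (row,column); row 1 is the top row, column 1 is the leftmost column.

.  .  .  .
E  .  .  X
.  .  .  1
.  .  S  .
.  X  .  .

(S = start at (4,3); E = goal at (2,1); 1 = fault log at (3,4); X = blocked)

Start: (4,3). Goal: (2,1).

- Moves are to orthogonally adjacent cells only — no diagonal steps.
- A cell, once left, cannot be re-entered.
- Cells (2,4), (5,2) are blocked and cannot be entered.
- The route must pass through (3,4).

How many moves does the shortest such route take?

Any route passes through (3,4) somewhere between (4,3) and (2,1). Summing Manhattan distances along the two legs ((4,3) → (3,4) → (2,1)) gives a lower bound of 2 + 4 = 6 moves.
A route of 6 moves achieves this: (4,3) → (4,4) → (3,4) → (3,3) → (2,3) → (2,2) → (2,1).
Since 6 matches the lower bound, it is optimal.

6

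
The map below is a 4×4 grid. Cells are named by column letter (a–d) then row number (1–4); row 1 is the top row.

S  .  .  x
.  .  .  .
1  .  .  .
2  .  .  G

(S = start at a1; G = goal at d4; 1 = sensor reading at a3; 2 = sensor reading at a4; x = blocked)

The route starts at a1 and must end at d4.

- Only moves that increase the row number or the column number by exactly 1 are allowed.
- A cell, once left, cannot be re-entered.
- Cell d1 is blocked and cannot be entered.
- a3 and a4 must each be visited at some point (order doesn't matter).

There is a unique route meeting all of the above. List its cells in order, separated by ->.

Moves only go right or down, so the column and row indices never decrease.
Route from a1: down 3 to a4, right 3 to d4 — 6 moves in all.
Check: all required cells visited.

a1 -> a2 -> a3 -> a4 -> b4 -> c4 -> d4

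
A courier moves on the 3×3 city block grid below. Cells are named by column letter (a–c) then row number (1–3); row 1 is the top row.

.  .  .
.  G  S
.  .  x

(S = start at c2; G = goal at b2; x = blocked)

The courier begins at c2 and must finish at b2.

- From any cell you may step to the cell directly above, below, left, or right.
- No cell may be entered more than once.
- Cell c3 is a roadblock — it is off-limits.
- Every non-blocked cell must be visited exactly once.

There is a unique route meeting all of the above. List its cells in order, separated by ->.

Need to visit all 8 open cells exactly once, starting at c2 and ending at b2.
Cell b3 has only two open neighbours (b2 and a3), so the path must pass straight through it: one of those is the cell it's entered from and the other is where it exits.
Route from c2: up 1 to c1, left 2 to a1, down 2 to a3, right 1 to b3, up 1 to b2 — 7 moves in all.
Check: all 8 open cells covered.

c2 -> c1 -> b1 -> a1 -> a2 -> a3 -> b3 -> b2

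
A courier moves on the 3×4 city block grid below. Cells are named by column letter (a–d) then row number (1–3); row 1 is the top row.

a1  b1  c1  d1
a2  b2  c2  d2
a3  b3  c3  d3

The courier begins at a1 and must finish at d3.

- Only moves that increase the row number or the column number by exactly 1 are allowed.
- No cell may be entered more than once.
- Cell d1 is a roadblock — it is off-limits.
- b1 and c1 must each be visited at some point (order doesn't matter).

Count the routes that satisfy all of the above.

2

A right/down-only route from a1 to d3 makes exactly 2 down-moves and 3 right-moves in some order.
With no other constraints that would be C(5,2) = 10 routes.
A monotone route can only reach the required cells in the order b1, c1, so split there and multiply the segment counts (each segment already excludes blocked cells): a1→b1: 1; b1→c1: 1; c1→d3: 2; product = 2.
That gives 2 routes.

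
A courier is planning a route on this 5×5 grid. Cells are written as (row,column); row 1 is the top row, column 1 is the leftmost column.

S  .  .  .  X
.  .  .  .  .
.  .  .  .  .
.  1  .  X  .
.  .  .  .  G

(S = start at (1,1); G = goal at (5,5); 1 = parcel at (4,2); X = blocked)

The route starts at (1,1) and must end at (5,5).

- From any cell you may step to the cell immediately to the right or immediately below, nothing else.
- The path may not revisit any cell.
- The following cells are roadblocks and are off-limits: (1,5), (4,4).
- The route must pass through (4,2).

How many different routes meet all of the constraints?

A right/down-only route from (1,1) to (5,5) makes exactly 4 down-moves and 4 right-moves in some order.
With no other constraints that would be C(8,4) = 70 routes.
Split at (4,2) and multiply the segment counts (each segment already excludes blocked cells): (1,1)→(4,2): 4; (4,2)→(5,5): 2; product = 8.
That gives 8 routes.

8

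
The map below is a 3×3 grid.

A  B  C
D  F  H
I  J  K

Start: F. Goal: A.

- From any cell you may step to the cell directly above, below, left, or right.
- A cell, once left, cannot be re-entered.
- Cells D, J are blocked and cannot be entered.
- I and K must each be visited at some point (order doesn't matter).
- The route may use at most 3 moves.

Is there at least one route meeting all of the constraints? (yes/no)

The blocked cells wall I off from F completely — no sequence of moves reaches it at all, so no route can satisfy the rules.

no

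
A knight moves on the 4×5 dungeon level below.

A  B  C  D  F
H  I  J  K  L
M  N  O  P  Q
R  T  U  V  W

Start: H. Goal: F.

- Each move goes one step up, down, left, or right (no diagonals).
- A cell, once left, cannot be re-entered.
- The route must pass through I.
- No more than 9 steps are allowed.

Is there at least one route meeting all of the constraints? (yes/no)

One route that works: H → I → B → C → D → F.

yes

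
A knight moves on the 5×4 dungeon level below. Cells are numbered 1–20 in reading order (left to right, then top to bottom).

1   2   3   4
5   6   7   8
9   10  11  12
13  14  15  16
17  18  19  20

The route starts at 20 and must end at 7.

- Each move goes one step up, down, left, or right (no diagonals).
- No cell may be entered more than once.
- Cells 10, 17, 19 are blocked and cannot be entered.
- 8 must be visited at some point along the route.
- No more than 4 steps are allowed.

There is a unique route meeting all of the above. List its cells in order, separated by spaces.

20 16 12 8 7

Any route must reach 8 and still end at 7 within 4 moves, so the order of the required stops is forced.
Route from 20: 3× up (reaching 8), left to 7 — 4 moves in all.
Check: all required cells visited; 4 ≤ 4 moves.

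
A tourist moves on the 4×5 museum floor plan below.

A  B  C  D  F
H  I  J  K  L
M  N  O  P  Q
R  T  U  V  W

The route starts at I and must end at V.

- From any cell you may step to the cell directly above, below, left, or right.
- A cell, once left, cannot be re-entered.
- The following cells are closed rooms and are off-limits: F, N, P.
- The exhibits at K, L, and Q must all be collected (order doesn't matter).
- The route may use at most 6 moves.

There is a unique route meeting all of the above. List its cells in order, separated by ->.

The 6-move cap with required stops at K, L, Q leaves no slack for detours.
Route from I: right 3 to L, down 2 to W, left 1 to V — 6 moves in all.
Check: all required cells visited; 6 ≤ 6 moves.

I -> J -> K -> L -> Q -> W -> V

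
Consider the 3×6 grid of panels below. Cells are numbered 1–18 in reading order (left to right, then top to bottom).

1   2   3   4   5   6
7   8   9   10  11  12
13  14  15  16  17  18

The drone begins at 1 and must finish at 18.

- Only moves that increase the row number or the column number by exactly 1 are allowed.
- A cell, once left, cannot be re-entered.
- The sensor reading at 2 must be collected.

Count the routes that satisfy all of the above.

A right/down-only route from 1 to 18 makes exactly 2 down-moves and 5 right-moves in some order.
With no other constraints that would be C(7,2) = 21 routes.
Split at 2 and multiply the segment counts: 1→2: 1; 2→18: 15; product = 15.
That gives 15 routes.

15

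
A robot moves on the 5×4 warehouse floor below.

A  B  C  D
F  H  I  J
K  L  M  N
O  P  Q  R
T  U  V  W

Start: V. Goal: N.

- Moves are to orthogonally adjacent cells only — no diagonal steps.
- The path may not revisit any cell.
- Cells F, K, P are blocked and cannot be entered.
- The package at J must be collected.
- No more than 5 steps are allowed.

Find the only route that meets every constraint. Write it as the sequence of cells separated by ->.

The budget equals the shortest possible length, so every move has to be on a shortest route through the required cells.
Route from V: up 3 to I, right 1 to J, down 1 to N — 5 moves in all.
Check: all required cells visited; 5 ≤ 5 moves.

V -> Q -> M -> I -> J -> N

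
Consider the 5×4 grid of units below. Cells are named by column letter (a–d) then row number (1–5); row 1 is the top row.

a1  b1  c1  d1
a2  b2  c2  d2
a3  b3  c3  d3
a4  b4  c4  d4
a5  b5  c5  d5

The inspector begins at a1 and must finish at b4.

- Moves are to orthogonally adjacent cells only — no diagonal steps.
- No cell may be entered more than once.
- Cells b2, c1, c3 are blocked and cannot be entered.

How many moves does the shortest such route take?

The Manhattan distance from a1 to b4 is |1−4| + |1−2| = 4, so at least 4 moves are needed.
A route of 4 moves achieves this: a1 → a2 → a3 → a4 → b4.
Since 4 matches the lower bound, it is optimal.

4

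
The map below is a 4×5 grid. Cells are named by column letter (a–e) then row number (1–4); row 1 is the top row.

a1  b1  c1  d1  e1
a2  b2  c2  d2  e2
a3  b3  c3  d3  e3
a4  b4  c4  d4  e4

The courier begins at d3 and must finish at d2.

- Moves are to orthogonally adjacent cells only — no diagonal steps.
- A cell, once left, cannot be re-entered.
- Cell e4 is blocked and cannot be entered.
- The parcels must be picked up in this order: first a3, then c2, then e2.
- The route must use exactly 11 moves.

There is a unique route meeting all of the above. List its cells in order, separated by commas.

The waypoints must appear in the order a3, c2, e2, with no cell reused.
Route from d3: left 3 to a3, up 1 to a2, right 2 to c2, up 1 to c1, right 2 to e1, down 1 to e2, left 1 to d2 — 11 moves in all.
Check: order respected (a3 at step 3, c2 at step 6, e2 at step 10); 11 moves as required.

d3, c3, b3, a3, a2, b2, c2, c1, d1, e1, e2, d2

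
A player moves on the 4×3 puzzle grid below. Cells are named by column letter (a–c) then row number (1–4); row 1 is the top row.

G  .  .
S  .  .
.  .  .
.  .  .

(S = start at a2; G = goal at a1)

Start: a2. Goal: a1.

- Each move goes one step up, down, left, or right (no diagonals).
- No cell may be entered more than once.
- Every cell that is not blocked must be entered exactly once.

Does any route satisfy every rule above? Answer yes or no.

One route that works: a2 → a3 → a4 → b4 → c4 → c3 → b3 → b2 → c2 → c1 → b1 → a1.

yes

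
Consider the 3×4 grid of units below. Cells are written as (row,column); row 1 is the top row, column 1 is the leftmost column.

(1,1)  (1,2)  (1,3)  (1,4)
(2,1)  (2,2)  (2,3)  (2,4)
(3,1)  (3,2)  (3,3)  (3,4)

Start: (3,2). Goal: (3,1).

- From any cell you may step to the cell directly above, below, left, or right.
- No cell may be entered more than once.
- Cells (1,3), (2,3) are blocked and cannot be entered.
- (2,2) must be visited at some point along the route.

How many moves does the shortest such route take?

Any route passes through (2,2) somewhere between (3,2) and (3,1). Summing Manhattan distances along the two legs ((3,2) → (2,2) → (3,1)) gives a lower bound of 1 + 2 = 3 moves.
A route of 3 moves achieves this: (3,2) → (2,2) → (2,1) → (3,1).
Since 3 matches the lower bound, it is optimal.

3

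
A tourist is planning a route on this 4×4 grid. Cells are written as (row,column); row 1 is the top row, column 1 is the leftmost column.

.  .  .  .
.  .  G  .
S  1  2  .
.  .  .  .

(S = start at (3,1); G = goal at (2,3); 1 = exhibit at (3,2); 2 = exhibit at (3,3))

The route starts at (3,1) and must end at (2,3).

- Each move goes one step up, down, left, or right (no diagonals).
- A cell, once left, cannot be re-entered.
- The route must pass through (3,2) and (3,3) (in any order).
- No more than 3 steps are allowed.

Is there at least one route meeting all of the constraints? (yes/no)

yes

One route that works: (3,1) → (3,2) → (3,3) → (2,3).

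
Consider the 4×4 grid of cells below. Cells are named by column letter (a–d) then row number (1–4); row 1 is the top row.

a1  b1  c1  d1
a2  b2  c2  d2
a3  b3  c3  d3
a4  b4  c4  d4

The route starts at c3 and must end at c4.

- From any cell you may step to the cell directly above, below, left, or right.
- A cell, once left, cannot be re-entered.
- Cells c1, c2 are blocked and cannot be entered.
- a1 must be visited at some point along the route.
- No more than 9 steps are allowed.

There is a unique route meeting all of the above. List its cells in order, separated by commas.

Any route must reach a1 and still end at c4 within 9 moves, so the order of the required stops is forced.
Route from c3: left to b3, 2× up (reaching b1), left to a1, 3× down (reaching a4), 2× right (reaching c4) — 9 moves in all.
Check: all required cells visited; 9 ≤ 9 moves.

c3, b3, b2, b1, a1, a2, a3, a4, b4, c4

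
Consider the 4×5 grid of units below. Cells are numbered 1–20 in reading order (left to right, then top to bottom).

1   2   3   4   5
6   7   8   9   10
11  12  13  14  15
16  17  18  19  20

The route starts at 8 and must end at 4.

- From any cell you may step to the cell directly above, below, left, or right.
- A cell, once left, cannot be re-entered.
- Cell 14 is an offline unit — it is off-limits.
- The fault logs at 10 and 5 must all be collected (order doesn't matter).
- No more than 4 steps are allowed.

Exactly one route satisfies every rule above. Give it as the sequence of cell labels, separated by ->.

8 -> 9 -> 10 -> 5 -> 4

The 4-move cap with required stops at 10, 5 leaves no slack for detours.
Route from 8: 2× right (reaching 10), up to 5, left to 4 — 4 moves in all.
Check: all required cells visited; 4 ≤ 4 moves.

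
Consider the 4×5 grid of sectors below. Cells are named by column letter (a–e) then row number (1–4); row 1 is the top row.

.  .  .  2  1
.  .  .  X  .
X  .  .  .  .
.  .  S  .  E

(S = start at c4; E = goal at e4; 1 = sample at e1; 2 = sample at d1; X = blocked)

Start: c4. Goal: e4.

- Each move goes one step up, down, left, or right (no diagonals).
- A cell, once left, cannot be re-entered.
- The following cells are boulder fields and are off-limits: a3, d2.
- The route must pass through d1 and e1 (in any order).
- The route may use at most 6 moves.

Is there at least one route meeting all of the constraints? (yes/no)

Even ignoring the no-revisit rule, getting from c4 to e4, taking the cheapest ordering c4 → d1 → e1 → e4 needs at least 4 + 1 + 3 = 8 moves (Manhattan distance per leg), which exceeds the 6-move limit.

no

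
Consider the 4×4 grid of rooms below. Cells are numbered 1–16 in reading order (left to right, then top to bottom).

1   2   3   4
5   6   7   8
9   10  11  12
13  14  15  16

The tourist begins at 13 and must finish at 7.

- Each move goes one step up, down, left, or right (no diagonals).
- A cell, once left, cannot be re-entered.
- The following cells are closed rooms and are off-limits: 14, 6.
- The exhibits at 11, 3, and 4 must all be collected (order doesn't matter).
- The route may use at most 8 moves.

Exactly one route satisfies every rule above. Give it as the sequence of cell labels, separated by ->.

13 -> 9 -> 10 -> 11 -> 12 -> 8 -> 4 -> 3 -> 7

Any route must reach 11, 3, and 4 and still end at 7 within 8 moves, so the order of the required stops is forced.
Route from 13: up to 9, 3× right (reaching 12), 2× up (reaching 4), left to 3, down to 7 — 8 moves in all.
Check: all required cells visited; 8 ≤ 8 moves.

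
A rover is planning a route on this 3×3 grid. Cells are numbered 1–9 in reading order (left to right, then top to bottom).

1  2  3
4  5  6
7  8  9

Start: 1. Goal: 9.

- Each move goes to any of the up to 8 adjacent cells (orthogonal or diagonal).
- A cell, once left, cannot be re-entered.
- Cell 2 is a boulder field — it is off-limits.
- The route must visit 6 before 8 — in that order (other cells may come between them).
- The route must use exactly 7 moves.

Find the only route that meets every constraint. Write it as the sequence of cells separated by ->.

1 -> 4 -> 7 -> 5 -> 3 -> 6 -> 8 -> 9

The waypoints must appear in the order 6, 8, with no cell reused.
Route from 1: down 2 to 7, up-right 2 to 3, down 1 to 6, down-left 1 to 8, right 1 to 9 — 7 moves in all.
Check: order respected (6 at step 5, 8 at step 6); 7 moves as required.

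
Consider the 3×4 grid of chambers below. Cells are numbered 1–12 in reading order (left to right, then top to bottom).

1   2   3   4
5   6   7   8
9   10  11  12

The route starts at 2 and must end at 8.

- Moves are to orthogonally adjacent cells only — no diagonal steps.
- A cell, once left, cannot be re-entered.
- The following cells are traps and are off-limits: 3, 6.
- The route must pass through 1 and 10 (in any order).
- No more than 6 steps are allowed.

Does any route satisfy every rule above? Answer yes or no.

Even ignoring the no-revisit rule, getting from 2 to 8, taking the cheapest ordering 2 → 1 → 10 → 8 needs at least 1 + 3 + 3 = 7 moves (Manhattan distance per leg), which exceeds the 6-move limit.

no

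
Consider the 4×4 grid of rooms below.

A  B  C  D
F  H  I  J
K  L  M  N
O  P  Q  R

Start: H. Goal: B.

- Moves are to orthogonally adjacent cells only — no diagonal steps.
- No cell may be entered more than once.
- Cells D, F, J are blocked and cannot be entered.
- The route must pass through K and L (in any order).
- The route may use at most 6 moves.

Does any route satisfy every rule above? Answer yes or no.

Exhausting the options from H, every branch either dead-ends against blocked cells, would have to re-enter a cell already used, runs past the 6-move limit, or reaches the goal with a constraint still unmet.

no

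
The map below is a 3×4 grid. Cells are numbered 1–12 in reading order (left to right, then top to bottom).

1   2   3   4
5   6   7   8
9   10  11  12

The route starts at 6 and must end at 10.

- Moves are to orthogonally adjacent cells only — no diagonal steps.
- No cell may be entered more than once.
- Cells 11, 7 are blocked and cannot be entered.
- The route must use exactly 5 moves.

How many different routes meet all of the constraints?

Need simple routes of exactly 5 moves from 6 to 10 (Manhattan distance 1, so 2 moves are spent on a detour and 2 undoing it).
Enumerating: 6 2 1 5 9 10.
That gives 1 route.

1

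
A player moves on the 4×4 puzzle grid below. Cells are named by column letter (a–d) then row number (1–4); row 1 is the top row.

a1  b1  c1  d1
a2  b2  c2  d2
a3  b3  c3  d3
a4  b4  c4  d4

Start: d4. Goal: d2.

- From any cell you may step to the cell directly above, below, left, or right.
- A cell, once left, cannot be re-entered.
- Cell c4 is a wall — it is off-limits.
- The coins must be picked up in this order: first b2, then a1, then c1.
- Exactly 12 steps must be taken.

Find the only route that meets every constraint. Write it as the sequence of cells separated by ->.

The waypoints must appear in the order b2, a1, c1, with no cell reused.
Route from d4: up 1 to d3, left 1 to c3, up 1 to c2, left 1 to b2, down 1 to b3, left 1 to a3, up 2 to a1, right 3 to d1, down 1 to d2 — 12 moves in all.
Check: order respected (b2 at step 4, a1 at step 8, c1 at step 10); 12 moves as required.

d4 -> d3 -> c3 -> c2 -> b2 -> b3 -> a3 -> a2 -> a1 -> b1 -> c1 -> d1 -> d2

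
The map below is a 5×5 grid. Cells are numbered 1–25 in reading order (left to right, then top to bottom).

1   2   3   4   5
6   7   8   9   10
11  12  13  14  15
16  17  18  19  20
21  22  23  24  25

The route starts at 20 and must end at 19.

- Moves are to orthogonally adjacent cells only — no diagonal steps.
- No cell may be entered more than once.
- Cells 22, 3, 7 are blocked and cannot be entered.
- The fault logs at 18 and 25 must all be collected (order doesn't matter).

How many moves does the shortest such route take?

Any route passes through 18 and 25 in some order between 20 and 19. Summing Manhattan distances along each leg and taking the cheapest ordering (20 → 25 → 18 → 19) gives a lower bound of 1 + 3 + 1 = 5 moves.
A route of 5 moves achieves this: 20 → 25 → 24 → 23 → 18 → 19.
Since 5 matches the lower bound, it is optimal.

5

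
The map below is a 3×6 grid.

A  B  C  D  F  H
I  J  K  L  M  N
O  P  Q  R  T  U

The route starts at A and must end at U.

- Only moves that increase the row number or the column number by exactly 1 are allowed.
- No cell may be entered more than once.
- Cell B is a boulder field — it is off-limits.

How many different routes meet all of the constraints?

6

A right/down-only route from A to U makes exactly 2 down-moves and 5 right-moves in some order.
With no other constraints that would be C(7,2) = 21 routes.
Subtract routes through each blocked cell (inclusion–exclusion for overlaps): − through B: 15 → 6.
That gives 6 routes.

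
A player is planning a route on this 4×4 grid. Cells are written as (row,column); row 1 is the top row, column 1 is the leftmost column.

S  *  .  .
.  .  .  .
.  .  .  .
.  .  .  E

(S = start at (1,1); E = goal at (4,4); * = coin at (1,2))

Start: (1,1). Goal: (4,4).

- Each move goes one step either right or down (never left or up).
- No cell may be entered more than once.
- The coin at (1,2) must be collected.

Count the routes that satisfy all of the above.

10

A right/down-only route from (1,1) to (4,4) makes exactly 3 down-moves and 3 right-moves in some order.
With no other constraints that would be C(6,3) = 20 routes.
Split at (1,2) and multiply the segment counts: (1,1)→(1,2): 1; (1,2)→(4,4): 10; product = 10.
That gives 10 routes.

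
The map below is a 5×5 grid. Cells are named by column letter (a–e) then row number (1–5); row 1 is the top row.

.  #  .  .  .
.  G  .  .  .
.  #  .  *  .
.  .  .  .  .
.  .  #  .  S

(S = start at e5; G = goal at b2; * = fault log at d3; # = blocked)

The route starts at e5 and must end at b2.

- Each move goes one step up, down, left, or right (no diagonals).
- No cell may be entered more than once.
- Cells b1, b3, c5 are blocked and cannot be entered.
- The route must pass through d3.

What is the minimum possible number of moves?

6

Any route passes through d3 somewhere between e5 and b2. Summing Manhattan distances along the two legs (e5 → d3 → b2) gives a lower bound of 3 + 3 = 6 moves.
A route of 6 moves achieves this: e5 → e4 → e3 → d3 → d2 → c2 → b2.
Since 6 matches the lower bound, it is optimal.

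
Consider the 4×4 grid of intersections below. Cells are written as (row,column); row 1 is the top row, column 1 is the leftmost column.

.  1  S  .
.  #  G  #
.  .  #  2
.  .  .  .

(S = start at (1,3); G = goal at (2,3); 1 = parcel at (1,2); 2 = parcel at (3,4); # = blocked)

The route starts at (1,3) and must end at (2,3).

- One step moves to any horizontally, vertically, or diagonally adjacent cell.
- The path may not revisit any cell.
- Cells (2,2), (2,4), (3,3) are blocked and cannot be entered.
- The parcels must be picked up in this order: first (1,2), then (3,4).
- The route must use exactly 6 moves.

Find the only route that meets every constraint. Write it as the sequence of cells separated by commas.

(1,3), (1,2), (2,1), (3,2), (4,3), (3,4), (2,3)

The waypoints must appear in the order (1,2), (3,4), with no cell reused.
Route from (1,3): left to (1,2), down-left to (2,1), 2× down-right (reaching (4,3)), up-right to (3,4), up-left to (2,3) — 6 moves in all.
Check: order respected (1 at step 1, 2 at step 5); 6 moves as required.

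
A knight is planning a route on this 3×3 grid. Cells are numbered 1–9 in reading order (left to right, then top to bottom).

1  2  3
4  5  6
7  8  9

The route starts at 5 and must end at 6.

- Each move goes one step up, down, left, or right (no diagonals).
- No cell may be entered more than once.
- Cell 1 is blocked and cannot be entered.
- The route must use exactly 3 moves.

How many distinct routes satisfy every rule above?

Need simple routes of exactly 3 moves from 5 to 6 (Manhattan distance 1, so 1 moves are spent on a detour and 1 undoing it).
Enumerating: 5 2 3 6 | 5 8 9 6.
That gives 2 routes.

2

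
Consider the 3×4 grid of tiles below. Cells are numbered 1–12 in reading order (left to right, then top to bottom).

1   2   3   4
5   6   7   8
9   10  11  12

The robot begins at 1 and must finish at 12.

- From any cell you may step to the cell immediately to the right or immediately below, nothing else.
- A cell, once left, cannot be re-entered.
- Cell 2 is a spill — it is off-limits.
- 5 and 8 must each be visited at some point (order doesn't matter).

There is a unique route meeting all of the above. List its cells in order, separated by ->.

1 -> 5 -> 6 -> 7 -> 8 -> 12

Moves only go right or down, so the column and row indices never decrease.
Route from 1: down to 5, 3× right (reaching 8), down to 12 — 5 moves in all.
Check: all required cells visited.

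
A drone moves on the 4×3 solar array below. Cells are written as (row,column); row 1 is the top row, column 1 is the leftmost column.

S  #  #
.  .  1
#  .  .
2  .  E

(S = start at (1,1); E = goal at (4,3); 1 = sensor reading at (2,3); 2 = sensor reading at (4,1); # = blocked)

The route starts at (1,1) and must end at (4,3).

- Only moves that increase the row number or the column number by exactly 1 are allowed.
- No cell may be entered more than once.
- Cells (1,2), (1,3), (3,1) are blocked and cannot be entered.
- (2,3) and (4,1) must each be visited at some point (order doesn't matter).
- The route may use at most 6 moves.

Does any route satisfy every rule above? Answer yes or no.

no

(4,1) is below but to the left of (2,3): going (2,3) → (4,1) would need a leftward move and (4,1) → (2,3) an upward move, so no right/down-only route can visit both required cells.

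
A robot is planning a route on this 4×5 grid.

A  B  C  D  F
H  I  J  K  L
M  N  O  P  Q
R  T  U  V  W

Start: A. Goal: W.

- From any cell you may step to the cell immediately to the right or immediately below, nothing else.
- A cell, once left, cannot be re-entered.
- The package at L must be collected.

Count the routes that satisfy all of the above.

A right/down-only route from A to W makes exactly 3 down-moves and 4 right-moves in some order.
With no other constraints that would be C(7,3) = 35 routes.
Split at L and multiply the segment counts: A→L: 5; L→W: 1; product = 5.
That gives 5 routes.

5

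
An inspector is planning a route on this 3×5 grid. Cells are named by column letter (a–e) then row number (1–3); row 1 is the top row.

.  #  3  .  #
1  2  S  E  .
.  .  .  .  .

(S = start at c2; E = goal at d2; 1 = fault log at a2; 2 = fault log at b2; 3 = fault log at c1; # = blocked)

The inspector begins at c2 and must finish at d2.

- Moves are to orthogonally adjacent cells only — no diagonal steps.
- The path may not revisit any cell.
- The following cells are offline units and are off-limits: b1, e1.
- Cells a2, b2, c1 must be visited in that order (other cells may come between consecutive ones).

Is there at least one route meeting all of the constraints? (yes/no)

no

Even ignoring the required order, no revisit-free route from c2 to d2 manages to pass through all of a2, b2, and c1: branching out from c2, every path either misses one of them or, having collected them, can no longer reach d2 without re-entering a cell.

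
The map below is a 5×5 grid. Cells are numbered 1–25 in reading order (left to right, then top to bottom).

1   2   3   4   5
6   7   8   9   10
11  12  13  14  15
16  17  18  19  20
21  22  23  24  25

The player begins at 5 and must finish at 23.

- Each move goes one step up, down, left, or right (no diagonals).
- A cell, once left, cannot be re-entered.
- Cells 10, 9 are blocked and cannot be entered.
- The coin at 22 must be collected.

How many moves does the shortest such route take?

Any route passes through 22 somewhere between 5 and 23. Summing Manhattan distances along the two legs (5 → 22 → 23) gives a lower bound of 7 + 1 = 8 moves.
A route of 8 moves achieves this: 5 → 4 → 3 → 8 → 13 → 18 → 17 → 22 → 23.
Since 8 matches the lower bound, it is optimal.

8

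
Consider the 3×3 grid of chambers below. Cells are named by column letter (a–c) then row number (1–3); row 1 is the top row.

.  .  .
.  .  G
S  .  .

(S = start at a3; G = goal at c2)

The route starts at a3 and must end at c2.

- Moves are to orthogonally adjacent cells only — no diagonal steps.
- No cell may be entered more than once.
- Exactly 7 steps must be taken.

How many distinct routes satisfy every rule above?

2

Need simple routes of exactly 7 moves from a3 to c2 (Manhattan distance 3, so 2 moves are spent on a detour and 2 undoing it).
Enumerating: a3 a2 a1 b1 b2 b3 c3 c2 | a3 b3 b2 a2 a1 b1 c1 c2.
That gives 2 routes.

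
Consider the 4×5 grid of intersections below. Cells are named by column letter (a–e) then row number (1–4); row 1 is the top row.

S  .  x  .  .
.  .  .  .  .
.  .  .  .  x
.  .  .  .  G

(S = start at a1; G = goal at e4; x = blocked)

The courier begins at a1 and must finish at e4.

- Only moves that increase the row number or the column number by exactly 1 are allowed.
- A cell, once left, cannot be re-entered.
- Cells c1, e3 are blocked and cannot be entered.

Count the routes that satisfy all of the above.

16

A right/down-only route from a1 to e4 makes exactly 3 down-moves and 4 right-moves in some order.
With no other constraints that would be C(7,3) = 35 routes.
Subtract routes through each blocked cell (inclusion–exclusion for overlaps): − through c1: 10 − through e3: 15 + through c1&e3: 6 → 16.
That gives 16 routes.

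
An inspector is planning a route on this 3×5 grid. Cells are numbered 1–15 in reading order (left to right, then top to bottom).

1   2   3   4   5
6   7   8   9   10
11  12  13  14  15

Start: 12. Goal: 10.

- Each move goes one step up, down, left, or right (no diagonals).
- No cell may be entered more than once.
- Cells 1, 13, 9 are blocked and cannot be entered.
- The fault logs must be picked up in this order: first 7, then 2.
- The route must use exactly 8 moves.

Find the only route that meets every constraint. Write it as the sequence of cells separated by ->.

The waypoints must appear in the order 7, 2, with no cell reused.
Route from 12: left 1 to 11, up 1 to 6, right 1 to 7, up 1 to 2, right 3 to 5, down 1 to 10 — 8 moves in all.
Check: order respected (7 at step 3, 2 at step 4); 8 moves as required.

12 -> 11 -> 6 -> 7 -> 2 -> 3 -> 4 -> 5 -> 10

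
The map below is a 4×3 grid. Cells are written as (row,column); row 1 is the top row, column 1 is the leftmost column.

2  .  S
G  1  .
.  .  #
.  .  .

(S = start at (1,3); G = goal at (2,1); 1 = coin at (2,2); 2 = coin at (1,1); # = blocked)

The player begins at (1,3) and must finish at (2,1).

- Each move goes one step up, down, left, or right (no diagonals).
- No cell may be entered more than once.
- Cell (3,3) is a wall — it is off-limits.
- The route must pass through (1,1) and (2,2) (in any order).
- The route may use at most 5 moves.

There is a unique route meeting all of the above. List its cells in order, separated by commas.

Any route must reach (1,1) and (2,2) and still end at (2,1) within 5 moves, so the order of the required stops is forced.
Route from (1,3): down 1 to (2,3), left 1 to (2,2), up 1 to (1,2), left 1 to (1,1), down 1 to (2,1) — 5 moves in all.
Check: all required cells visited; 5 ≤ 5 moves.

(1,3), (2,3), (2,2), (1,2), (1,1), (2,1)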